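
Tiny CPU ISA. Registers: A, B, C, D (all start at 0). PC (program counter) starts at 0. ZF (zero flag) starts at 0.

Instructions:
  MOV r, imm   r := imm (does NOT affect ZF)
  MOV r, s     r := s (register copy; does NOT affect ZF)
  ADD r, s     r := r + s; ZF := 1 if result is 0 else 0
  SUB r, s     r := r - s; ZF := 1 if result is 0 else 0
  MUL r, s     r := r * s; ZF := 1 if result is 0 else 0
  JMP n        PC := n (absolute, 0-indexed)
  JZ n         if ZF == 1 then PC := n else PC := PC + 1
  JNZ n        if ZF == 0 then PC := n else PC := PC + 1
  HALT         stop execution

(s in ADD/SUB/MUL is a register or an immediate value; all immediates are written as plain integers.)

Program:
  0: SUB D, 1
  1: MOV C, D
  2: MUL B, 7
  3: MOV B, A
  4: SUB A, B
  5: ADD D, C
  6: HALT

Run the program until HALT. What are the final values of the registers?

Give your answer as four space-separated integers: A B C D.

Step 1: PC=0 exec 'SUB D, 1'. After: A=0 B=0 C=0 D=-1 ZF=0 PC=1
Step 2: PC=1 exec 'MOV C, D'. After: A=0 B=0 C=-1 D=-1 ZF=0 PC=2
Step 3: PC=2 exec 'MUL B, 7'. After: A=0 B=0 C=-1 D=-1 ZF=1 PC=3
Step 4: PC=3 exec 'MOV B, A'. After: A=0 B=0 C=-1 D=-1 ZF=1 PC=4
Step 5: PC=4 exec 'SUB A, B'. After: A=0 B=0 C=-1 D=-1 ZF=1 PC=5
Step 6: PC=5 exec 'ADD D, C'. After: A=0 B=0 C=-1 D=-2 ZF=0 PC=6
Step 7: PC=6 exec 'HALT'. After: A=0 B=0 C=-1 D=-2 ZF=0 PC=6 HALTED

Answer: 0 0 -1 -2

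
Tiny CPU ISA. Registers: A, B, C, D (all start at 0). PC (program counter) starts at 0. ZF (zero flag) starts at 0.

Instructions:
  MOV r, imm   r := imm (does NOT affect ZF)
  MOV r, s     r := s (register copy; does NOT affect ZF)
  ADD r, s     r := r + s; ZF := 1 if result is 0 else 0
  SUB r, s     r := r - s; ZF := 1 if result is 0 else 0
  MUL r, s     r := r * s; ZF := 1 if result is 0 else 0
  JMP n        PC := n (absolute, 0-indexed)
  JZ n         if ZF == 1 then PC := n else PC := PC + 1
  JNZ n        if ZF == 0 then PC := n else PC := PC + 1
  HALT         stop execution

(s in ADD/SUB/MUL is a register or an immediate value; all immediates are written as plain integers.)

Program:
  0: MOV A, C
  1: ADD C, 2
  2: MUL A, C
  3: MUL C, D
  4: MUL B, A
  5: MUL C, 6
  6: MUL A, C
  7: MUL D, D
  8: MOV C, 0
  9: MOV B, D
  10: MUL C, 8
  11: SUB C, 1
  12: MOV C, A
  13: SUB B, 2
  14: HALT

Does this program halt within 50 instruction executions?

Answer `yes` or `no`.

Step 1: PC=0 exec 'MOV A, C'. After: A=0 B=0 C=0 D=0 ZF=0 PC=1
Step 2: PC=1 exec 'ADD C, 2'. After: A=0 B=0 C=2 D=0 ZF=0 PC=2
Step 3: PC=2 exec 'MUL A, C'. After: A=0 B=0 C=2 D=0 ZF=1 PC=3
Step 4: PC=3 exec 'MUL C, D'. After: A=0 B=0 C=0 D=0 ZF=1 PC=4
Step 5: PC=4 exec 'MUL B, A'. After: A=0 B=0 C=0 D=0 ZF=1 PC=5
Step 6: PC=5 exec 'MUL C, 6'. After: A=0 B=0 C=0 D=0 ZF=1 PC=6
Step 7: PC=6 exec 'MUL A, C'. After: A=0 B=0 C=0 D=0 ZF=1 PC=7
Step 8: PC=7 exec 'MUL D, D'. After: A=0 B=0 C=0 D=0 ZF=1 PC=8
Step 9: PC=8 exec 'MOV C, 0'. After: A=0 B=0 C=0 D=0 ZF=1 PC=9
Step 10: PC=9 exec 'MOV B, D'. After: A=0 B=0 C=0 D=0 ZF=1 PC=10
Step 11: PC=10 exec 'MUL C, 8'. After: A=0 B=0 C=0 D=0 ZF=1 PC=11
Step 12: PC=11 exec 'SUB C, 1'. After: A=0 B=0 C=-1 D=0 ZF=0 PC=12
Step 13: PC=12 exec 'MOV C, A'. After: A=0 B=0 C=0 D=0 ZF=0 PC=13
Step 14: PC=13 exec 'SUB B, 2'. After: A=0 B=-2 C=0 D=0 ZF=0 PC=14
Step 15: PC=14 exec 'HALT'. After: A=0 B=-2 C=0 D=0 ZF=0 PC=14 HALTED

Answer: yes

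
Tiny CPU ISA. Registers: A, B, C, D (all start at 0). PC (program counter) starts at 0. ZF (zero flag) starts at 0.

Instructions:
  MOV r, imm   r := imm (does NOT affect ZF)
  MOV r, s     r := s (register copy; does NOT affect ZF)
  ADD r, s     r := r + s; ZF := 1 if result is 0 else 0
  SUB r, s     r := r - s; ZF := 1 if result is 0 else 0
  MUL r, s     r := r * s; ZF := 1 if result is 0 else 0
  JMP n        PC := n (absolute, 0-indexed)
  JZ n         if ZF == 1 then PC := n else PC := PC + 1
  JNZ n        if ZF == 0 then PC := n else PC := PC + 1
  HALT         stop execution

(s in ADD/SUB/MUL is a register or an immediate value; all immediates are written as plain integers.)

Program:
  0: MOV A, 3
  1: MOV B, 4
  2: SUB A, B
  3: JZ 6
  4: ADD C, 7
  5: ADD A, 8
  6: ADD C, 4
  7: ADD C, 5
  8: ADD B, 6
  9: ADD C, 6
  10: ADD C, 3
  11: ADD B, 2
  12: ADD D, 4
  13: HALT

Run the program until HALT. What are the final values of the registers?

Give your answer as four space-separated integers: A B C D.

Answer: 7 12 25 4

Derivation:
Step 1: PC=0 exec 'MOV A, 3'. After: A=3 B=0 C=0 D=0 ZF=0 PC=1
Step 2: PC=1 exec 'MOV B, 4'. After: A=3 B=4 C=0 D=0 ZF=0 PC=2
Step 3: PC=2 exec 'SUB A, B'. After: A=-1 B=4 C=0 D=0 ZF=0 PC=3
Step 4: PC=3 exec 'JZ 6'. After: A=-1 B=4 C=0 D=0 ZF=0 PC=4
Step 5: PC=4 exec 'ADD C, 7'. After: A=-1 B=4 C=7 D=0 ZF=0 PC=5
Step 6: PC=5 exec 'ADD A, 8'. After: A=7 B=4 C=7 D=0 ZF=0 PC=6
Step 7: PC=6 exec 'ADD C, 4'. After: A=7 B=4 C=11 D=0 ZF=0 PC=7
Step 8: PC=7 exec 'ADD C, 5'. After: A=7 B=4 C=16 D=0 ZF=0 PC=8
Step 9: PC=8 exec 'ADD B, 6'. After: A=7 B=10 C=16 D=0 ZF=0 PC=9
Step 10: PC=9 exec 'ADD C, 6'. After: A=7 B=10 C=22 D=0 ZF=0 PC=10
Step 11: PC=10 exec 'ADD C, 3'. After: A=7 B=10 C=25 D=0 ZF=0 PC=11
Step 12: PC=11 exec 'ADD B, 2'. After: A=7 B=12 C=25 D=0 ZF=0 PC=12
Step 13: PC=12 exec 'ADD D, 4'. After: A=7 B=12 C=25 D=4 ZF=0 PC=13
Step 14: PC=13 exec 'HALT'. After: A=7 B=12 C=25 D=4 ZF=0 PC=13 HALTED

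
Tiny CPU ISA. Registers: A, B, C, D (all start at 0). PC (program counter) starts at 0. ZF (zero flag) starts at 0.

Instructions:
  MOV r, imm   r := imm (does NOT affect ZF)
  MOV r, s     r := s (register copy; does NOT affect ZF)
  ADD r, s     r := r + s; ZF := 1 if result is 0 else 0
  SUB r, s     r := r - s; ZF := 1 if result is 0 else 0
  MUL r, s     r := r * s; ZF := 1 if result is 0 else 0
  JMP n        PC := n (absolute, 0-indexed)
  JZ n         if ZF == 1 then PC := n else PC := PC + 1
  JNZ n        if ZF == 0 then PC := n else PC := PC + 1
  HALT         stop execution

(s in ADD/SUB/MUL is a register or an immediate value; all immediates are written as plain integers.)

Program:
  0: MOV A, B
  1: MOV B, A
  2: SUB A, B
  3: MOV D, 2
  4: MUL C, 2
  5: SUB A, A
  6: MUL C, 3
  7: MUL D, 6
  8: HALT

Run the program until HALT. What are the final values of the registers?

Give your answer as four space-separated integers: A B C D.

Answer: 0 0 0 12

Derivation:
Step 1: PC=0 exec 'MOV A, B'. After: A=0 B=0 C=0 D=0 ZF=0 PC=1
Step 2: PC=1 exec 'MOV B, A'. After: A=0 B=0 C=0 D=0 ZF=0 PC=2
Step 3: PC=2 exec 'SUB A, B'. After: A=0 B=0 C=0 D=0 ZF=1 PC=3
Step 4: PC=3 exec 'MOV D, 2'. After: A=0 B=0 C=0 D=2 ZF=1 PC=4
Step 5: PC=4 exec 'MUL C, 2'. After: A=0 B=0 C=0 D=2 ZF=1 PC=5
Step 6: PC=5 exec 'SUB A, A'. After: A=0 B=0 C=0 D=2 ZF=1 PC=6
Step 7: PC=6 exec 'MUL C, 3'. After: A=0 B=0 C=0 D=2 ZF=1 PC=7
Step 8: PC=7 exec 'MUL D, 6'. After: A=0 B=0 C=0 D=12 ZF=0 PC=8
Step 9: PC=8 exec 'HALT'. After: A=0 B=0 C=0 D=12 ZF=0 PC=8 HALTED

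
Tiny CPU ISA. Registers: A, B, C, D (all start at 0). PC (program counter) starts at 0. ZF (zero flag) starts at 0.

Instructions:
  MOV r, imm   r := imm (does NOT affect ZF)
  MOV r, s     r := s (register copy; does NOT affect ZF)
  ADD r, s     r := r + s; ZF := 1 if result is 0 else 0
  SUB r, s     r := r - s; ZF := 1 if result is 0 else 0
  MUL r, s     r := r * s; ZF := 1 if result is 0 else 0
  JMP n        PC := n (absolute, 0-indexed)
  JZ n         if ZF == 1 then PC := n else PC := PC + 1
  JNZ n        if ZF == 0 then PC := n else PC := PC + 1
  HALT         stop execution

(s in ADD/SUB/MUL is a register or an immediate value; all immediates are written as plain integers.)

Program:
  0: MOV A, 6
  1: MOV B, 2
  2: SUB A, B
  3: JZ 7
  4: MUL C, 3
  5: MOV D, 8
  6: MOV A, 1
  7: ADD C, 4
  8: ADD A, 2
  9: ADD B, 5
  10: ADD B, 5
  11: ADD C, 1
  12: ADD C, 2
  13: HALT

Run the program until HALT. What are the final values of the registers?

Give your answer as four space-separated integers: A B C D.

Answer: 3 12 7 8

Derivation:
Step 1: PC=0 exec 'MOV A, 6'. After: A=6 B=0 C=0 D=0 ZF=0 PC=1
Step 2: PC=1 exec 'MOV B, 2'. After: A=6 B=2 C=0 D=0 ZF=0 PC=2
Step 3: PC=2 exec 'SUB A, B'. After: A=4 B=2 C=0 D=0 ZF=0 PC=3
Step 4: PC=3 exec 'JZ 7'. After: A=4 B=2 C=0 D=0 ZF=0 PC=4
Step 5: PC=4 exec 'MUL C, 3'. After: A=4 B=2 C=0 D=0 ZF=1 PC=5
Step 6: PC=5 exec 'MOV D, 8'. After: A=4 B=2 C=0 D=8 ZF=1 PC=6
Step 7: PC=6 exec 'MOV A, 1'. After: A=1 B=2 C=0 D=8 ZF=1 PC=7
Step 8: PC=7 exec 'ADD C, 4'. After: A=1 B=2 C=4 D=8 ZF=0 PC=8
Step 9: PC=8 exec 'ADD A, 2'. After: A=3 B=2 C=4 D=8 ZF=0 PC=9
Step 10: PC=9 exec 'ADD B, 5'. After: A=3 B=7 C=4 D=8 ZF=0 PC=10
Step 11: PC=10 exec 'ADD B, 5'. After: A=3 B=12 C=4 D=8 ZF=0 PC=11
Step 12: PC=11 exec 'ADD C, 1'. After: A=3 B=12 C=5 D=8 ZF=0 PC=12
Step 13: PC=12 exec 'ADD C, 2'. After: A=3 B=12 C=7 D=8 ZF=0 PC=13
Step 14: PC=13 exec 'HALT'. After: A=3 B=12 C=7 D=8 ZF=0 PC=13 HALTED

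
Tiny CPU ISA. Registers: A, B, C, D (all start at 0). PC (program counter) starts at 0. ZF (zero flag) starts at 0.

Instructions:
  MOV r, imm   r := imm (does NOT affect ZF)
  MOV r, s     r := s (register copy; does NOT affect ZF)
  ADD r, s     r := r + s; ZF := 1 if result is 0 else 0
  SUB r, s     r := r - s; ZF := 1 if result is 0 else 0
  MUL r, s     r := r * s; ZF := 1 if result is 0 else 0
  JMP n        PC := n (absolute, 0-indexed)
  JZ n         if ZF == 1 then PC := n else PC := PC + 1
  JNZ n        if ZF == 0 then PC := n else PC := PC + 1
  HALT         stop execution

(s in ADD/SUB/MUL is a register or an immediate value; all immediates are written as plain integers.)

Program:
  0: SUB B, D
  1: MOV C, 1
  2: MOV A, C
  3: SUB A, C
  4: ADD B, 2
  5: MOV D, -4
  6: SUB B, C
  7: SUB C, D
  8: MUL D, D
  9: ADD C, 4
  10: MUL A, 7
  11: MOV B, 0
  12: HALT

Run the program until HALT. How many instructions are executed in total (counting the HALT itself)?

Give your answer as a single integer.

Step 1: PC=0 exec 'SUB B, D'. After: A=0 B=0 C=0 D=0 ZF=1 PC=1
Step 2: PC=1 exec 'MOV C, 1'. After: A=0 B=0 C=1 D=0 ZF=1 PC=2
Step 3: PC=2 exec 'MOV A, C'. After: A=1 B=0 C=1 D=0 ZF=1 PC=3
Step 4: PC=3 exec 'SUB A, C'. After: A=0 B=0 C=1 D=0 ZF=1 PC=4
Step 5: PC=4 exec 'ADD B, 2'. After: A=0 B=2 C=1 D=0 ZF=0 PC=5
Step 6: PC=5 exec 'MOV D, -4'. After: A=0 B=2 C=1 D=-4 ZF=0 PC=6
Step 7: PC=6 exec 'SUB B, C'. After: A=0 B=1 C=1 D=-4 ZF=0 PC=7
Step 8: PC=7 exec 'SUB C, D'. After: A=0 B=1 C=5 D=-4 ZF=0 PC=8
Step 9: PC=8 exec 'MUL D, D'. After: A=0 B=1 C=5 D=16 ZF=0 PC=9
Step 10: PC=9 exec 'ADD C, 4'. After: A=0 B=1 C=9 D=16 ZF=0 PC=10
Step 11: PC=10 exec 'MUL A, 7'. After: A=0 B=1 C=9 D=16 ZF=1 PC=11
Step 12: PC=11 exec 'MOV B, 0'. After: A=0 B=0 C=9 D=16 ZF=1 PC=12
Step 13: PC=12 exec 'HALT'. After: A=0 B=0 C=9 D=16 ZF=1 PC=12 HALTED
Total instructions executed: 13

Answer: 13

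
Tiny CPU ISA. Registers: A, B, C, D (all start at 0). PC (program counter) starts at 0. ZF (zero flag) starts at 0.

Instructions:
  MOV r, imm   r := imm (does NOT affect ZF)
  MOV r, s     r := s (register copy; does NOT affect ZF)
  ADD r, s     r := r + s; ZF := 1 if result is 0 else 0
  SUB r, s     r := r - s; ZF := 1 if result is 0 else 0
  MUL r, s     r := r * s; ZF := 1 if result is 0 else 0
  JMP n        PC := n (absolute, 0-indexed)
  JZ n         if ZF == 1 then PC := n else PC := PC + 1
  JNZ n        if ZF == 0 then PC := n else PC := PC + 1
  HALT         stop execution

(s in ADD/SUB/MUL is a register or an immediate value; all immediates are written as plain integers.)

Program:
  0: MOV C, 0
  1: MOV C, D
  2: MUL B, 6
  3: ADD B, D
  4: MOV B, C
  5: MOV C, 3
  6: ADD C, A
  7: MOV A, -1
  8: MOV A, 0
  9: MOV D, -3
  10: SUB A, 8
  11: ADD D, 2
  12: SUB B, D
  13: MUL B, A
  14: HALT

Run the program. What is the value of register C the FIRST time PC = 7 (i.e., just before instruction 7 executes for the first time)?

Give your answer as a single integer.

Step 1: PC=0 exec 'MOV C, 0'. After: A=0 B=0 C=0 D=0 ZF=0 PC=1
Step 2: PC=1 exec 'MOV C, D'. After: A=0 B=0 C=0 D=0 ZF=0 PC=2
Step 3: PC=2 exec 'MUL B, 6'. After: A=0 B=0 C=0 D=0 ZF=1 PC=3
Step 4: PC=3 exec 'ADD B, D'. After: A=0 B=0 C=0 D=0 ZF=1 PC=4
Step 5: PC=4 exec 'MOV B, C'. After: A=0 B=0 C=0 D=0 ZF=1 PC=5
Step 6: PC=5 exec 'MOV C, 3'. After: A=0 B=0 C=3 D=0 ZF=1 PC=6
Step 7: PC=6 exec 'ADD C, A'. After: A=0 B=0 C=3 D=0 ZF=0 PC=7
First time PC=7: C=3

3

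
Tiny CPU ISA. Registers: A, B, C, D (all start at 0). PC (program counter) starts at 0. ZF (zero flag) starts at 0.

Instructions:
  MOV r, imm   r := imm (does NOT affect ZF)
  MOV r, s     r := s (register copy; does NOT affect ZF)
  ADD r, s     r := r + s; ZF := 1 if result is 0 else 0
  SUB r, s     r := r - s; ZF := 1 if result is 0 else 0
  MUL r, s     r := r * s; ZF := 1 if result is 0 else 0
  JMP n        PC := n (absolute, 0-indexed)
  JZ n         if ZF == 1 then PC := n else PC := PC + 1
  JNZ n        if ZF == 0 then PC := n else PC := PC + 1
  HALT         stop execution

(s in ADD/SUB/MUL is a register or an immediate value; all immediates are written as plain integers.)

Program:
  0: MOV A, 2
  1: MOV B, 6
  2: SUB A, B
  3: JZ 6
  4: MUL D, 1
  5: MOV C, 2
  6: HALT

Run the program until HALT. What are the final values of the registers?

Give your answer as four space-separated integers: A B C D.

Step 1: PC=0 exec 'MOV A, 2'. After: A=2 B=0 C=0 D=0 ZF=0 PC=1
Step 2: PC=1 exec 'MOV B, 6'. After: A=2 B=6 C=0 D=0 ZF=0 PC=2
Step 3: PC=2 exec 'SUB A, B'. After: A=-4 B=6 C=0 D=0 ZF=0 PC=3
Step 4: PC=3 exec 'JZ 6'. After: A=-4 B=6 C=0 D=0 ZF=0 PC=4
Step 5: PC=4 exec 'MUL D, 1'. After: A=-4 B=6 C=0 D=0 ZF=1 PC=5
Step 6: PC=5 exec 'MOV C, 2'. After: A=-4 B=6 C=2 D=0 ZF=1 PC=6
Step 7: PC=6 exec 'HALT'. After: A=-4 B=6 C=2 D=0 ZF=1 PC=6 HALTED

Answer: -4 6 2 0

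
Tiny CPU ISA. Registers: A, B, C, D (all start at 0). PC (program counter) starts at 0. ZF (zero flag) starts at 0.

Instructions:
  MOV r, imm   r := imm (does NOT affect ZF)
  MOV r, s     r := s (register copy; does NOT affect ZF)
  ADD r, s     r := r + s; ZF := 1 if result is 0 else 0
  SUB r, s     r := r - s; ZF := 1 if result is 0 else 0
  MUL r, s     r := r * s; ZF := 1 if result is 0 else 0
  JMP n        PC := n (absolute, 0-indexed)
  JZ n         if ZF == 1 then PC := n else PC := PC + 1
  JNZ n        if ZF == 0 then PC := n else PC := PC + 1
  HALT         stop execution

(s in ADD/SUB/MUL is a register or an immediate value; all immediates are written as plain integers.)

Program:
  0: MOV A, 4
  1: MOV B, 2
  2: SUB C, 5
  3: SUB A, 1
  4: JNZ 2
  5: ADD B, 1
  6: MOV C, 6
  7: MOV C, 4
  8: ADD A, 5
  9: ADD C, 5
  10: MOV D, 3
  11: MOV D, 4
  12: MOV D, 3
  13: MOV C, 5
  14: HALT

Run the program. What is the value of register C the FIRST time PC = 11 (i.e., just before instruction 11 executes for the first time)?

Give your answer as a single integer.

Step 1: PC=0 exec 'MOV A, 4'. After: A=4 B=0 C=0 D=0 ZF=0 PC=1
Step 2: PC=1 exec 'MOV B, 2'. After: A=4 B=2 C=0 D=0 ZF=0 PC=2
Step 3: PC=2 exec 'SUB C, 5'. After: A=4 B=2 C=-5 D=0 ZF=0 PC=3
Step 4: PC=3 exec 'SUB A, 1'. After: A=3 B=2 C=-5 D=0 ZF=0 PC=4
Step 5: PC=4 exec 'JNZ 2'. After: A=3 B=2 C=-5 D=0 ZF=0 PC=2
Step 6: PC=2 exec 'SUB C, 5'. After: A=3 B=2 C=-10 D=0 ZF=0 PC=3
Step 7: PC=3 exec 'SUB A, 1'. After: A=2 B=2 C=-10 D=0 ZF=0 PC=4
Step 8: PC=4 exec 'JNZ 2'. After: A=2 B=2 C=-10 D=0 ZF=0 PC=2
Step 9: PC=2 exec 'SUB C, 5'. After: A=2 B=2 C=-15 D=0 ZF=0 PC=3
Step 10: PC=3 exec 'SUB A, 1'. After: A=1 B=2 C=-15 D=0 ZF=0 PC=4
Step 11: PC=4 exec 'JNZ 2'. After: A=1 B=2 C=-15 D=0 ZF=0 PC=2
Step 12: PC=2 exec 'SUB C, 5'. After: A=1 B=2 C=-20 D=0 ZF=0 PC=3
Step 13: PC=3 exec 'SUB A, 1'. After: A=0 B=2 C=-20 D=0 ZF=1 PC=4
Step 14: PC=4 exec 'JNZ 2'. After: A=0 B=2 C=-20 D=0 ZF=1 PC=5
Step 15: PC=5 exec 'ADD B, 1'. After: A=0 B=3 C=-20 D=0 ZF=0 PC=6
Step 16: PC=6 exec 'MOV C, 6'. After: A=0 B=3 C=6 D=0 ZF=0 PC=7
Step 17: PC=7 exec 'MOV C, 4'. After: A=0 B=3 C=4 D=0 ZF=0 PC=8
Step 18: PC=8 exec 'ADD A, 5'. After: A=5 B=3 C=4 D=0 ZF=0 PC=9
Step 19: PC=9 exec 'ADD C, 5'. After: A=5 B=3 C=9 D=0 ZF=0 PC=10
Step 20: PC=10 exec 'MOV D, 3'. After: A=5 B=3 C=9 D=3 ZF=0 PC=11
First time PC=11: C=9

9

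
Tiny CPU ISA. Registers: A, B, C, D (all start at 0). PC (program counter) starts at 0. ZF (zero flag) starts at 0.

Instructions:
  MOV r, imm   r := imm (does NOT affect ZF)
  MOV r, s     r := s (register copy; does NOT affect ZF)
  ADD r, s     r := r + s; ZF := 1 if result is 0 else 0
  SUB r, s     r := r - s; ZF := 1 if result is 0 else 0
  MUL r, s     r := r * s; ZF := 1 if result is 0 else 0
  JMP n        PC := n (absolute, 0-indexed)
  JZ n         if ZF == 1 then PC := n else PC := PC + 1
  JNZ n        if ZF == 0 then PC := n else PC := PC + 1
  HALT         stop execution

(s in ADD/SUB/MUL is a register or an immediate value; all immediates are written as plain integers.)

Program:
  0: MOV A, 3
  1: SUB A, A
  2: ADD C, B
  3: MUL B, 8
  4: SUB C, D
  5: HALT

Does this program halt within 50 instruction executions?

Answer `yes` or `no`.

Step 1: PC=0 exec 'MOV A, 3'. After: A=3 B=0 C=0 D=0 ZF=0 PC=1
Step 2: PC=1 exec 'SUB A, A'. After: A=0 B=0 C=0 D=0 ZF=1 PC=2
Step 3: PC=2 exec 'ADD C, B'. After: A=0 B=0 C=0 D=0 ZF=1 PC=3
Step 4: PC=3 exec 'MUL B, 8'. After: A=0 B=0 C=0 D=0 ZF=1 PC=4
Step 5: PC=4 exec 'SUB C, D'. After: A=0 B=0 C=0 D=0 ZF=1 PC=5
Step 6: PC=5 exec 'HALT'. After: A=0 B=0 C=0 D=0 ZF=1 PC=5 HALTED

Answer: yes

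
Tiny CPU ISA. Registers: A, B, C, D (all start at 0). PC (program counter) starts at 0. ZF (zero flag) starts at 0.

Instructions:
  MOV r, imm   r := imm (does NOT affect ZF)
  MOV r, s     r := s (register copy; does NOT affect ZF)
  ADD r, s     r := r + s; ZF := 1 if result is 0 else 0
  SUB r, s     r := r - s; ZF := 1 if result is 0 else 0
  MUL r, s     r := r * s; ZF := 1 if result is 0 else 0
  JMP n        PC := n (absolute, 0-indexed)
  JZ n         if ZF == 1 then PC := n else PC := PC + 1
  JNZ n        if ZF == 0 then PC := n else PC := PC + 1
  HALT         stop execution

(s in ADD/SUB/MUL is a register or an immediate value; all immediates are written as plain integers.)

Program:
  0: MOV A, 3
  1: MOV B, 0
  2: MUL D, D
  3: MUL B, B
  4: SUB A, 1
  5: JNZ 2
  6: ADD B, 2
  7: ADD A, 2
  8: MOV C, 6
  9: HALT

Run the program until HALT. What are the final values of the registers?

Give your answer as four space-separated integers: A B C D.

Step 1: PC=0 exec 'MOV A, 3'. After: A=3 B=0 C=0 D=0 ZF=0 PC=1
Step 2: PC=1 exec 'MOV B, 0'. After: A=3 B=0 C=0 D=0 ZF=0 PC=2
Step 3: PC=2 exec 'MUL D, D'. After: A=3 B=0 C=0 D=0 ZF=1 PC=3
Step 4: PC=3 exec 'MUL B, B'. After: A=3 B=0 C=0 D=0 ZF=1 PC=4
Step 5: PC=4 exec 'SUB A, 1'. After: A=2 B=0 C=0 D=0 ZF=0 PC=5
Step 6: PC=5 exec 'JNZ 2'. After: A=2 B=0 C=0 D=0 ZF=0 PC=2
Step 7: PC=2 exec 'MUL D, D'. After: A=2 B=0 C=0 D=0 ZF=1 PC=3
Step 8: PC=3 exec 'MUL B, B'. After: A=2 B=0 C=0 D=0 ZF=1 PC=4
Step 9: PC=4 exec 'SUB A, 1'. After: A=1 B=0 C=0 D=0 ZF=0 PC=5
Step 10: PC=5 exec 'JNZ 2'. After: A=1 B=0 C=0 D=0 ZF=0 PC=2
Step 11: PC=2 exec 'MUL D, D'. After: A=1 B=0 C=0 D=0 ZF=1 PC=3
Step 12: PC=3 exec 'MUL B, B'. After: A=1 B=0 C=0 D=0 ZF=1 PC=4
Step 13: PC=4 exec 'SUB A, 1'. After: A=0 B=0 C=0 D=0 ZF=1 PC=5
Step 14: PC=5 exec 'JNZ 2'. After: A=0 B=0 C=0 D=0 ZF=1 PC=6
Step 15: PC=6 exec 'ADD B, 2'. After: A=0 B=2 C=0 D=0 ZF=0 PC=7
Step 16: PC=7 exec 'ADD A, 2'. After: A=2 B=2 C=0 D=0 ZF=0 PC=8
Step 17: PC=8 exec 'MOV C, 6'. After: A=2 B=2 C=6 D=0 ZF=0 PC=9
Step 18: PC=9 exec 'HALT'. After: A=2 B=2 C=6 D=0 ZF=0 PC=9 HALTED

Answer: 2 2 6 0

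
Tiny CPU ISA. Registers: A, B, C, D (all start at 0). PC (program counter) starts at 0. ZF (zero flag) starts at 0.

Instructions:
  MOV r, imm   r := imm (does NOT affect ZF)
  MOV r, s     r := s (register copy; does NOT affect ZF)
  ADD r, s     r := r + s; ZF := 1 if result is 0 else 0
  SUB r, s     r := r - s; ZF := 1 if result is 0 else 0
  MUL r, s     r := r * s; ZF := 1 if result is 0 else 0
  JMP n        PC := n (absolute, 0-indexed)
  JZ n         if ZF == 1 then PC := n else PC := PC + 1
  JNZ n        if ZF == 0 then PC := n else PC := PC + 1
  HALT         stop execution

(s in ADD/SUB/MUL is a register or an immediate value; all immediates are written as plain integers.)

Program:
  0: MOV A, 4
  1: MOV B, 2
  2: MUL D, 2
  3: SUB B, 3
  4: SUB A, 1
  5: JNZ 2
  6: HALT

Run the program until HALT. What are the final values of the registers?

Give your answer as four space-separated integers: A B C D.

Step 1: PC=0 exec 'MOV A, 4'. After: A=4 B=0 C=0 D=0 ZF=0 PC=1
Step 2: PC=1 exec 'MOV B, 2'. After: A=4 B=2 C=0 D=0 ZF=0 PC=2
Step 3: PC=2 exec 'MUL D, 2'. After: A=4 B=2 C=0 D=0 ZF=1 PC=3
Step 4: PC=3 exec 'SUB B, 3'. After: A=4 B=-1 C=0 D=0 ZF=0 PC=4
Step 5: PC=4 exec 'SUB A, 1'. After: A=3 B=-1 C=0 D=0 ZF=0 PC=5
Step 6: PC=5 exec 'JNZ 2'. After: A=3 B=-1 C=0 D=0 ZF=0 PC=2
Step 7: PC=2 exec 'MUL D, 2'. After: A=3 B=-1 C=0 D=0 ZF=1 PC=3
Step 8: PC=3 exec 'SUB B, 3'. After: A=3 B=-4 C=0 D=0 ZF=0 PC=4
Step 9: PC=4 exec 'SUB A, 1'. After: A=2 B=-4 C=0 D=0 ZF=0 PC=5
Step 10: PC=5 exec 'JNZ 2'. After: A=2 B=-4 C=0 D=0 ZF=0 PC=2
Step 11: PC=2 exec 'MUL D, 2'. After: A=2 B=-4 C=0 D=0 ZF=1 PC=3
Step 12: PC=3 exec 'SUB B, 3'. After: A=2 B=-7 C=0 D=0 ZF=0 PC=4
Step 13: PC=4 exec 'SUB A, 1'. After: A=1 B=-7 C=0 D=0 ZF=0 PC=5
Step 14: PC=5 exec 'JNZ 2'. After: A=1 B=-7 C=0 D=0 ZF=0 PC=2
Step 15: PC=2 exec 'MUL D, 2'. After: A=1 B=-7 C=0 D=0 ZF=1 PC=3
Step 16: PC=3 exec 'SUB B, 3'. After: A=1 B=-10 C=0 D=0 ZF=0 PC=4
Step 17: PC=4 exec 'SUB A, 1'. After: A=0 B=-10 C=0 D=0 ZF=1 PC=5
Step 18: PC=5 exec 'JNZ 2'. After: A=0 B=-10 C=0 D=0 ZF=1 PC=6
Step 19: PC=6 exec 'HALT'. After: A=0 B=-10 C=0 D=0 ZF=1 PC=6 HALTED

Answer: 0 -10 0 0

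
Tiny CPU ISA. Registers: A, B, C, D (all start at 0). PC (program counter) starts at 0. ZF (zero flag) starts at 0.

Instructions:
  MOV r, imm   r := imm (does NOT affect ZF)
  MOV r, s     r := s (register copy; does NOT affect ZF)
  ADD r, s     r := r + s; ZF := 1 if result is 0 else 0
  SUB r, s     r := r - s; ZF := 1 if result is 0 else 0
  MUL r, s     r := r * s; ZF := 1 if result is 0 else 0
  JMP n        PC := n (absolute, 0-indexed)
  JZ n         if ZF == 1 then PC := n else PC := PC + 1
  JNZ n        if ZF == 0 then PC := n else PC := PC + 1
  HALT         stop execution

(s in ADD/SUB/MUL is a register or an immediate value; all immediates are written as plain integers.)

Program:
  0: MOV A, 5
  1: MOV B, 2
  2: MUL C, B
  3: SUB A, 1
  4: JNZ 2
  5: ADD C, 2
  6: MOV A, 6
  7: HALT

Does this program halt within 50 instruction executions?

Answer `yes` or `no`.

Answer: yes

Derivation:
Step 1: PC=0 exec 'MOV A, 5'. After: A=5 B=0 C=0 D=0 ZF=0 PC=1
Step 2: PC=1 exec 'MOV B, 2'. After: A=5 B=2 C=0 D=0 ZF=0 PC=2
Step 3: PC=2 exec 'MUL C, B'. After: A=5 B=2 C=0 D=0 ZF=1 PC=3
Step 4: PC=3 exec 'SUB A, 1'. After: A=4 B=2 C=0 D=0 ZF=0 PC=4
Step 5: PC=4 exec 'JNZ 2'. After: A=4 B=2 C=0 D=0 ZF=0 PC=2
Step 6: PC=2 exec 'MUL C, B'. After: A=4 B=2 C=0 D=0 ZF=1 PC=3
Step 7: PC=3 exec 'SUB A, 1'. After: A=3 B=2 C=0 D=0 ZF=0 PC=4
Step 8: PC=4 exec 'JNZ 2'. After: A=3 B=2 C=0 D=0 ZF=0 PC=2
Step 9: PC=2 exec 'MUL C, B'. After: A=3 B=2 C=0 D=0 ZF=1 PC=3
Step 10: PC=3 exec 'SUB A, 1'. After: A=2 B=2 C=0 D=0 ZF=0 PC=4
Step 11: PC=4 exec 'JNZ 2'. After: A=2 B=2 C=0 D=0 ZF=0 PC=2
Step 12: PC=2 exec 'MUL C, B'. After: A=2 B=2 C=0 D=0 ZF=1 PC=3
Step 13: PC=3 exec 'SUB A, 1'. After: A=1 B=2 C=0 D=0 ZF=0 PC=4
Step 14: PC=4 exec 'JNZ 2'. After: A=1 B=2 C=0 D=0 ZF=0 PC=2
Step 15: PC=2 exec 'MUL C, B'. After: A=1 B=2 C=0 D=0 ZF=1 PC=3
Step 16: PC=3 exec 'SUB A, 1'. After: A=0 B=2 C=0 D=0 ZF=1 PC=4
Step 17: PC=4 exec 'JNZ 2'. After: A=0 B=2 C=0 D=0 ZF=1 PC=5
Step 18: PC=5 exec 'ADD C, 2'. After: A=0 B=2 C=2 D=0 ZF=0 PC=6
Step 19: PC=6 exec 'MOV A, 6'. After: A=6 B=2 C=2 D=0 ZF=0 PC=7
Step 20: PC=7 exec 'HALT'. After: A=6 B=2 C=2 D=0 ZF=0 PC=7 HALTED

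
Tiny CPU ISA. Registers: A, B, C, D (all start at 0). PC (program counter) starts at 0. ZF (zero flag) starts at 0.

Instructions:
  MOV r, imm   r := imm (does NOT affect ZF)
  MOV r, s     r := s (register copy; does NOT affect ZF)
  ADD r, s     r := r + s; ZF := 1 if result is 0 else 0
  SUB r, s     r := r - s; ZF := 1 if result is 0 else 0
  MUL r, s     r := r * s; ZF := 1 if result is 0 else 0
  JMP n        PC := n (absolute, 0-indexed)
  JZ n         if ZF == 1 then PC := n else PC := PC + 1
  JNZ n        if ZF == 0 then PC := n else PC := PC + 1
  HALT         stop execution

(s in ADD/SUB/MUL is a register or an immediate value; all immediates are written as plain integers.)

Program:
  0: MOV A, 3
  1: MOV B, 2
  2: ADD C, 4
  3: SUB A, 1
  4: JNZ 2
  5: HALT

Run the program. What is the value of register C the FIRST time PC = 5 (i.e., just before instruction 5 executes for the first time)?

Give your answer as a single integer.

Step 1: PC=0 exec 'MOV A, 3'. After: A=3 B=0 C=0 D=0 ZF=0 PC=1
Step 2: PC=1 exec 'MOV B, 2'. After: A=3 B=2 C=0 D=0 ZF=0 PC=2
Step 3: PC=2 exec 'ADD C, 4'. After: A=3 B=2 C=4 D=0 ZF=0 PC=3
Step 4: PC=3 exec 'SUB A, 1'. After: A=2 B=2 C=4 D=0 ZF=0 PC=4
Step 5: PC=4 exec 'JNZ 2'. After: A=2 B=2 C=4 D=0 ZF=0 PC=2
Step 6: PC=2 exec 'ADD C, 4'. After: A=2 B=2 C=8 D=0 ZF=0 PC=3
Step 7: PC=3 exec 'SUB A, 1'. After: A=1 B=2 C=8 D=0 ZF=0 PC=4
Step 8: PC=4 exec 'JNZ 2'. After: A=1 B=2 C=8 D=0 ZF=0 PC=2
Step 9: PC=2 exec 'ADD C, 4'. After: A=1 B=2 C=12 D=0 ZF=0 PC=3
Step 10: PC=3 exec 'SUB A, 1'. After: A=0 B=2 C=12 D=0 ZF=1 PC=4
Step 11: PC=4 exec 'JNZ 2'. After: A=0 B=2 C=12 D=0 ZF=1 PC=5
First time PC=5: C=12

12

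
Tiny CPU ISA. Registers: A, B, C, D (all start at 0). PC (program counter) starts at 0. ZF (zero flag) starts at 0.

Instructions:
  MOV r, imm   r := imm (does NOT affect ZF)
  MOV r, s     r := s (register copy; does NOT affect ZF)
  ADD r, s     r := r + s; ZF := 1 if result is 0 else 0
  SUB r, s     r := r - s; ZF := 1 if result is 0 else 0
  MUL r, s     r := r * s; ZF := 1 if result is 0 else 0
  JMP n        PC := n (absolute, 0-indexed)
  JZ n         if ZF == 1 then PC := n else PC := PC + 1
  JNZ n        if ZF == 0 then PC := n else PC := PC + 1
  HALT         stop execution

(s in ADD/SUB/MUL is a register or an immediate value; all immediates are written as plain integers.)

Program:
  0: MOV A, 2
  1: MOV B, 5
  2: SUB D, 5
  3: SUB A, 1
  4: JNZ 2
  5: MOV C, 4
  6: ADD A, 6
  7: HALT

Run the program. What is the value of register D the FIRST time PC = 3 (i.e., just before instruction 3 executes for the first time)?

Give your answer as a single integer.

Step 1: PC=0 exec 'MOV A, 2'. After: A=2 B=0 C=0 D=0 ZF=0 PC=1
Step 2: PC=1 exec 'MOV B, 5'. After: A=2 B=5 C=0 D=0 ZF=0 PC=2
Step 3: PC=2 exec 'SUB D, 5'. After: A=2 B=5 C=0 D=-5 ZF=0 PC=3
First time PC=3: D=-5

-5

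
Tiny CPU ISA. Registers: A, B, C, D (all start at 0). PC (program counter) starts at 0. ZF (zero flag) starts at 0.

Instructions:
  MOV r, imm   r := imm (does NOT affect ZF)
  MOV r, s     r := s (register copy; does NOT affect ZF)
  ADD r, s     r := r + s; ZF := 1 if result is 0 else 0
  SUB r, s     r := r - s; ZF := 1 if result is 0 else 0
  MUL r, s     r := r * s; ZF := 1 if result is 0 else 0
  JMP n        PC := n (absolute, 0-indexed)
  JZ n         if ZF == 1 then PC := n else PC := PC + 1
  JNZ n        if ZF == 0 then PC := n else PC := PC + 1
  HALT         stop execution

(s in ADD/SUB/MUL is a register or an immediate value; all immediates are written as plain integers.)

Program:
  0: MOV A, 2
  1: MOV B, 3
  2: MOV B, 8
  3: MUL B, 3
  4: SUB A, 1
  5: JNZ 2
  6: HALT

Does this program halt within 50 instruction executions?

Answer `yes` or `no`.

Step 1: PC=0 exec 'MOV A, 2'. After: A=2 B=0 C=0 D=0 ZF=0 PC=1
Step 2: PC=1 exec 'MOV B, 3'. After: A=2 B=3 C=0 D=0 ZF=0 PC=2
Step 3: PC=2 exec 'MOV B, 8'. After: A=2 B=8 C=0 D=0 ZF=0 PC=3
Step 4: PC=3 exec 'MUL B, 3'. After: A=2 B=24 C=0 D=0 ZF=0 PC=4
Step 5: PC=4 exec 'SUB A, 1'. After: A=1 B=24 C=0 D=0 ZF=0 PC=5
Step 6: PC=5 exec 'JNZ 2'. After: A=1 B=24 C=0 D=0 ZF=0 PC=2
Step 7: PC=2 exec 'MOV B, 8'. After: A=1 B=8 C=0 D=0 ZF=0 PC=3
Step 8: PC=3 exec 'MUL B, 3'. After: A=1 B=24 C=0 D=0 ZF=0 PC=4
Step 9: PC=4 exec 'SUB A, 1'. After: A=0 B=24 C=0 D=0 ZF=1 PC=5
Step 10: PC=5 exec 'JNZ 2'. After: A=0 B=24 C=0 D=0 ZF=1 PC=6
Step 11: PC=6 exec 'HALT'. After: A=0 B=24 C=0 D=0 ZF=1 PC=6 HALTED

Answer: yes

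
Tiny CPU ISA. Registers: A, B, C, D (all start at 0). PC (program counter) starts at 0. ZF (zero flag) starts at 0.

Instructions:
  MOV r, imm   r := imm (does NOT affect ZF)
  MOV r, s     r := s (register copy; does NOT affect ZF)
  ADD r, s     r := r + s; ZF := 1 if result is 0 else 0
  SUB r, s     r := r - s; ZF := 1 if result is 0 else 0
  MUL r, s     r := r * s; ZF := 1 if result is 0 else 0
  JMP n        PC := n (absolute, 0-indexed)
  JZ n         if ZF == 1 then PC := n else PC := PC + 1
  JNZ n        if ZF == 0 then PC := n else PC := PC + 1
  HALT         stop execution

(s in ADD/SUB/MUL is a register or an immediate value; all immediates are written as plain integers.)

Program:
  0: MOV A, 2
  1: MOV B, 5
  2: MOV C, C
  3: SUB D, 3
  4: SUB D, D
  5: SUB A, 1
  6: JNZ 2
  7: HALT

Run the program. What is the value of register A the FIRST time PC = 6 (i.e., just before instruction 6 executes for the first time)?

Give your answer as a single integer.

Step 1: PC=0 exec 'MOV A, 2'. After: A=2 B=0 C=0 D=0 ZF=0 PC=1
Step 2: PC=1 exec 'MOV B, 5'. After: A=2 B=5 C=0 D=0 ZF=0 PC=2
Step 3: PC=2 exec 'MOV C, C'. After: A=2 B=5 C=0 D=0 ZF=0 PC=3
Step 4: PC=3 exec 'SUB D, 3'. After: A=2 B=5 C=0 D=-3 ZF=0 PC=4
Step 5: PC=4 exec 'SUB D, D'. After: A=2 B=5 C=0 D=0 ZF=1 PC=5
Step 6: PC=5 exec 'SUB A, 1'. After: A=1 B=5 C=0 D=0 ZF=0 PC=6
First time PC=6: A=1

1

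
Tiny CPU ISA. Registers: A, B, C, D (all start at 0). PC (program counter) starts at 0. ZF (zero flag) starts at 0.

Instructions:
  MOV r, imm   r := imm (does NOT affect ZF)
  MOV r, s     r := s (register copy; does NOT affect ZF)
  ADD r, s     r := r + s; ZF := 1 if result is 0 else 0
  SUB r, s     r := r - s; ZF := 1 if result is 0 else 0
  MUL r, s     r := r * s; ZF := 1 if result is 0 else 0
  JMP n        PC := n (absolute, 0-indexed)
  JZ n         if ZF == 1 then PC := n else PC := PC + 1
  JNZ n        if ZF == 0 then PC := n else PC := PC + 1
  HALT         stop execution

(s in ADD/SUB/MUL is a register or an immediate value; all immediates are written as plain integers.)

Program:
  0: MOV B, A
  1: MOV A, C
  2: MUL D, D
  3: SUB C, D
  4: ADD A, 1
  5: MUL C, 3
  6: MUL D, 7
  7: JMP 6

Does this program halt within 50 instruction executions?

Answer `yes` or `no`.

Step 1: PC=0 exec 'MOV B, A'. After: A=0 B=0 C=0 D=0 ZF=0 PC=1
Step 2: PC=1 exec 'MOV A, C'. After: A=0 B=0 C=0 D=0 ZF=0 PC=2
Step 3: PC=2 exec 'MUL D, D'. After: A=0 B=0 C=0 D=0 ZF=1 PC=3
Step 4: PC=3 exec 'SUB C, D'. After: A=0 B=0 C=0 D=0 ZF=1 PC=4
Step 5: PC=4 exec 'ADD A, 1'. After: A=1 B=0 C=0 D=0 ZF=0 PC=5
Step 6: PC=5 exec 'MUL C, 3'. After: A=1 B=0 C=0 D=0 ZF=1 PC=6
Step 7: PC=6 exec 'MUL D, 7'. After: A=1 B=0 C=0 D=0 ZF=1 PC=7
Step 8: PC=7 exec 'JMP 6'. After: A=1 B=0 C=0 D=0 ZF=1 PC=6
State after step 8 equals state after step 6: the program is in a cycle of length 2 and will never halt.

Answer: no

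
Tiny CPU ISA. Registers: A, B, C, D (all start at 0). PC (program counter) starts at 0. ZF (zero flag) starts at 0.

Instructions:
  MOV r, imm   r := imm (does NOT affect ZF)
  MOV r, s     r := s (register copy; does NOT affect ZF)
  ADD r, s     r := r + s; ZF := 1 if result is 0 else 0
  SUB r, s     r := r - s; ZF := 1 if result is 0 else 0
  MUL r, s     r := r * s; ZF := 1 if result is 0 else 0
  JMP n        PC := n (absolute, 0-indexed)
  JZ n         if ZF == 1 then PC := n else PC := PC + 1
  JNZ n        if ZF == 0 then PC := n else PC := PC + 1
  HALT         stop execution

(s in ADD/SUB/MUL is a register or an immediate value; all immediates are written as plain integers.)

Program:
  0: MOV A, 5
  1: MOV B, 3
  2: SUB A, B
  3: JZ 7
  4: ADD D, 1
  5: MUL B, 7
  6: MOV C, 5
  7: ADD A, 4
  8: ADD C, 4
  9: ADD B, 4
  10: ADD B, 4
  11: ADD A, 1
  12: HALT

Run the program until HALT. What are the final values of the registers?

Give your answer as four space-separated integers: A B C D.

Answer: 7 29 9 1

Derivation:
Step 1: PC=0 exec 'MOV A, 5'. After: A=5 B=0 C=0 D=0 ZF=0 PC=1
Step 2: PC=1 exec 'MOV B, 3'. After: A=5 B=3 C=0 D=0 ZF=0 PC=2
Step 3: PC=2 exec 'SUB A, B'. After: A=2 B=3 C=0 D=0 ZF=0 PC=3
Step 4: PC=3 exec 'JZ 7'. After: A=2 B=3 C=0 D=0 ZF=0 PC=4
Step 5: PC=4 exec 'ADD D, 1'. After: A=2 B=3 C=0 D=1 ZF=0 PC=5
Step 6: PC=5 exec 'MUL B, 7'. After: A=2 B=21 C=0 D=1 ZF=0 PC=6
Step 7: PC=6 exec 'MOV C, 5'. After: A=2 B=21 C=5 D=1 ZF=0 PC=7
Step 8: PC=7 exec 'ADD A, 4'. After: A=6 B=21 C=5 D=1 ZF=0 PC=8
Step 9: PC=8 exec 'ADD C, 4'. After: A=6 B=21 C=9 D=1 ZF=0 PC=9
Step 10: PC=9 exec 'ADD B, 4'. After: A=6 B=25 C=9 D=1 ZF=0 PC=10
Step 11: PC=10 exec 'ADD B, 4'. After: A=6 B=29 C=9 D=1 ZF=0 PC=11
Step 12: PC=11 exec 'ADD A, 1'. After: A=7 B=29 C=9 D=1 ZF=0 PC=12
Step 13: PC=12 exec 'HALT'. After: A=7 B=29 C=9 D=1 ZF=0 PC=12 HALTED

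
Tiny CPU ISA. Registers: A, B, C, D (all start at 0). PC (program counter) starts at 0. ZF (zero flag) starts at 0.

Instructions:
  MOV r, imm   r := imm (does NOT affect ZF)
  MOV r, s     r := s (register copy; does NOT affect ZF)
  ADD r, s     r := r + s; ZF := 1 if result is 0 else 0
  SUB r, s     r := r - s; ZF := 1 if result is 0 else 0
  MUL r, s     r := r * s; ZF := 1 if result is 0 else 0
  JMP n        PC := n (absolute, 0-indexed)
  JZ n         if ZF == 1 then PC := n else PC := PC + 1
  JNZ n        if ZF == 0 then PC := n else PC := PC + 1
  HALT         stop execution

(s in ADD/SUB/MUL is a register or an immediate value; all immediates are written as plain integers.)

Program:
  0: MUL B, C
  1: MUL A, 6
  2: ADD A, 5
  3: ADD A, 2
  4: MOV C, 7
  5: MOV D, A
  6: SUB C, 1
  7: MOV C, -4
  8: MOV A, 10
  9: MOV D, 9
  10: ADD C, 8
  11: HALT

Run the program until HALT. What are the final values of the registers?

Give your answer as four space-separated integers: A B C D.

Step 1: PC=0 exec 'MUL B, C'. After: A=0 B=0 C=0 D=0 ZF=1 PC=1
Step 2: PC=1 exec 'MUL A, 6'. After: A=0 B=0 C=0 D=0 ZF=1 PC=2
Step 3: PC=2 exec 'ADD A, 5'. After: A=5 B=0 C=0 D=0 ZF=0 PC=3
Step 4: PC=3 exec 'ADD A, 2'. After: A=7 B=0 C=0 D=0 ZF=0 PC=4
Step 5: PC=4 exec 'MOV C, 7'. After: A=7 B=0 C=7 D=0 ZF=0 PC=5
Step 6: PC=5 exec 'MOV D, A'. After: A=7 B=0 C=7 D=7 ZF=0 PC=6
Step 7: PC=6 exec 'SUB C, 1'. After: A=7 B=0 C=6 D=7 ZF=0 PC=7
Step 8: PC=7 exec 'MOV C, -4'. After: A=7 B=0 C=-4 D=7 ZF=0 PC=8
Step 9: PC=8 exec 'MOV A, 10'. After: A=10 B=0 C=-4 D=7 ZF=0 PC=9
Step 10: PC=9 exec 'MOV D, 9'. After: A=10 B=0 C=-4 D=9 ZF=0 PC=10
Step 11: PC=10 exec 'ADD C, 8'. After: A=10 B=0 C=4 D=9 ZF=0 PC=11
Step 12: PC=11 exec 'HALT'. After: A=10 B=0 C=4 D=9 ZF=0 PC=11 HALTED

Answer: 10 0 4 9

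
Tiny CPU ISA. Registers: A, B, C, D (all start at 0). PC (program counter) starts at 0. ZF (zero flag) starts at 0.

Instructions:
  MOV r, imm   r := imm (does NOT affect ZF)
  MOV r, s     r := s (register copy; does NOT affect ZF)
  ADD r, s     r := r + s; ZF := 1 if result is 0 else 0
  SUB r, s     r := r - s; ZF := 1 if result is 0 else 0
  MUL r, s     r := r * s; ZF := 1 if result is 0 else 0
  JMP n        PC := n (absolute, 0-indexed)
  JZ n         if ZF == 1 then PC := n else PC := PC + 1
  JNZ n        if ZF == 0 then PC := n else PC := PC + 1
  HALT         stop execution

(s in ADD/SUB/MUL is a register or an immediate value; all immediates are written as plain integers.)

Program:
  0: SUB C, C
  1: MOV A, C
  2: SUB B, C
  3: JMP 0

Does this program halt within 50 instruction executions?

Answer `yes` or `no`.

Answer: no

Derivation:
Step 1: PC=0 exec 'SUB C, C'. After: A=0 B=0 C=0 D=0 ZF=1 PC=1
Step 2: PC=1 exec 'MOV A, C'. After: A=0 B=0 C=0 D=0 ZF=1 PC=2
Step 3: PC=2 exec 'SUB B, C'. After: A=0 B=0 C=0 D=0 ZF=1 PC=3
Step 4: PC=3 exec 'JMP 0'. After: A=0 B=0 C=0 D=0 ZF=1 PC=0
Step 5: PC=0 exec 'SUB C, C'. After: A=0 B=0 C=0 D=0 ZF=1 PC=1
State after step 5 equals state after step 1: the program is in a cycle of length 4 and will never halt.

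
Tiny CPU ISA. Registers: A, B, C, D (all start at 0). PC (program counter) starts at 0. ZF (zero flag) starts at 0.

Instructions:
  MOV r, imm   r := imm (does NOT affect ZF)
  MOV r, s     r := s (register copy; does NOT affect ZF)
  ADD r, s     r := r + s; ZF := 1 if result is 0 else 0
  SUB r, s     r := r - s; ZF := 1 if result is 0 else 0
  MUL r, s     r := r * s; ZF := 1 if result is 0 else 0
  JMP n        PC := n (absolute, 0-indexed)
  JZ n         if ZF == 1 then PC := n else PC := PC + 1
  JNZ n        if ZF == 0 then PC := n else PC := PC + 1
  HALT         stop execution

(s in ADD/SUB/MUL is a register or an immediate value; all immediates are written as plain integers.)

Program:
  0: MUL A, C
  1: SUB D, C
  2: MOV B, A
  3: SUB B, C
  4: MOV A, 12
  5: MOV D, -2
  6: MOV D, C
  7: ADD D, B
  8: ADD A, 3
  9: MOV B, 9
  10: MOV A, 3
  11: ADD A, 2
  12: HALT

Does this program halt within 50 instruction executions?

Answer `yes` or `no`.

Step 1: PC=0 exec 'MUL A, C'. After: A=0 B=0 C=0 D=0 ZF=1 PC=1
Step 2: PC=1 exec 'SUB D, C'. After: A=0 B=0 C=0 D=0 ZF=1 PC=2
Step 3: PC=2 exec 'MOV B, A'. After: A=0 B=0 C=0 D=0 ZF=1 PC=3
Step 4: PC=3 exec 'SUB B, C'. After: A=0 B=0 C=0 D=0 ZF=1 PC=4
Step 5: PC=4 exec 'MOV A, 12'. After: A=12 B=0 C=0 D=0 ZF=1 PC=5
Step 6: PC=5 exec 'MOV D, -2'. After: A=12 B=0 C=0 D=-2 ZF=1 PC=6
Step 7: PC=6 exec 'MOV D, C'. After: A=12 B=0 C=0 D=0 ZF=1 PC=7
Step 8: PC=7 exec 'ADD D, B'. After: A=12 B=0 C=0 D=0 ZF=1 PC=8
Step 9: PC=8 exec 'ADD A, 3'. After: A=15 B=0 C=0 D=0 ZF=0 PC=9
Step 10: PC=9 exec 'MOV B, 9'. After: A=15 B=9 C=0 D=0 ZF=0 PC=10
Step 11: PC=10 exec 'MOV A, 3'. After: A=3 B=9 C=0 D=0 ZF=0 PC=11
Step 12: PC=11 exec 'ADD A, 2'. After: A=5 B=9 C=0 D=0 ZF=0 PC=12
Step 13: PC=12 exec 'HALT'. After: A=5 B=9 C=0 D=0 ZF=0 PC=12 HALTED

Answer: yes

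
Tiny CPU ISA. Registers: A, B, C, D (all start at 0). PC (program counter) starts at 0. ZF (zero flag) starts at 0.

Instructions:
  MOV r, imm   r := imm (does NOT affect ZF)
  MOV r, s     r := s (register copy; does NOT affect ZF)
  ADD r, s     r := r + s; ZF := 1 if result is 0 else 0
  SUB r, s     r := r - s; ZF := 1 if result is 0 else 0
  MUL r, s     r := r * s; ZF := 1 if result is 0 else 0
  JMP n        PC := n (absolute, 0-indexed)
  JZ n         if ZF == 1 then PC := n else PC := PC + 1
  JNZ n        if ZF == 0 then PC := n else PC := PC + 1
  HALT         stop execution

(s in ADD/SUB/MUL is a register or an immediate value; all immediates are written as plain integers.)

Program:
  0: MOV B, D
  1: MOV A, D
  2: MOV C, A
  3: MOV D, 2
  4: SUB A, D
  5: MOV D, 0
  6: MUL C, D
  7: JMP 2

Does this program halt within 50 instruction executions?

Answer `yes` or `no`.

Answer: no

Derivation:
Step 1: PC=0 exec 'MOV B, D'. After: A=0 B=0 C=0 D=0 ZF=0 PC=1
Step 2: PC=1 exec 'MOV A, D'. After: A=0 B=0 C=0 D=0 ZF=0 PC=2
Step 3: PC=2 exec 'MOV C, A'. After: A=0 B=0 C=0 D=0 ZF=0 PC=3
Step 4: PC=3 exec 'MOV D, 2'. After: A=0 B=0 C=0 D=2 ZF=0 PC=4
Step 5: PC=4 exec 'SUB A, D'. After: A=-2 B=0 C=0 D=2 ZF=0 PC=5
Step 6: PC=5 exec 'MOV D, 0'. After: A=-2 B=0 C=0 D=0 ZF=0 PC=6
Step 7: PC=6 exec 'MUL C, D'. After: A=-2 B=0 C=0 D=0 ZF=1 PC=7
Step 8: PC=7 exec 'JMP 2'. After: A=-2 B=0 C=0 D=0 ZF=1 PC=2
Step 9: PC=2 exec 'MOV C, A'. After: A=-2 B=0 C=-2 D=0 ZF=1 PC=3
Step 10: PC=3 exec 'MOV D, 2'. After: A=-2 B=0 C=-2 D=2 ZF=1 PC=4
Step 11: PC=4 exec 'SUB A, D'. After: A=-4 B=0 C=-2 D=2 ZF=0 PC=5
Step 12: PC=5 exec 'MOV D, 0'. After: A=-4 B=0 C=-2 D=0 ZF=0 PC=6
Step 13: PC=6 exec 'MUL C, D'. After: A=-4 B=0 C=0 D=0 ZF=1 PC=7
Step 14: PC=7 exec 'JMP 2'. After: A=-4 B=0 C=0 D=0 ZF=1 PC=2
Step 15: PC=2 exec 'MOV C, A'. After: A=-4 B=0 C=-4 D=0 ZF=1 PC=3
After 50 steps: not halted. PC revisits the same instructions with no path to HALT; will never halt.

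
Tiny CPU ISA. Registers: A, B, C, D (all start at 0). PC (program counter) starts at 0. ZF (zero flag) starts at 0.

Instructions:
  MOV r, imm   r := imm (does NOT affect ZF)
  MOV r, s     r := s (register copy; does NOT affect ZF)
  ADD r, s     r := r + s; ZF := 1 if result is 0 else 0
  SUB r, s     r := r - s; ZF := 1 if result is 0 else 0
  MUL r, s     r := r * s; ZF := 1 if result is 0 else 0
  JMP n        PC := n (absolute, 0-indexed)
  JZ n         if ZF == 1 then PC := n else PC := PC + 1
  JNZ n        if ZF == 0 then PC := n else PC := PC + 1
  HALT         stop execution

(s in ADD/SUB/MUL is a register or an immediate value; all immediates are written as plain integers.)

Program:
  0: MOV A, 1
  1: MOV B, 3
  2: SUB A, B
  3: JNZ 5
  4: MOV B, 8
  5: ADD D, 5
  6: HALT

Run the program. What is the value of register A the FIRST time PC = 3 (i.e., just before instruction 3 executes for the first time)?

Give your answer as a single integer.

Step 1: PC=0 exec 'MOV A, 1'. After: A=1 B=0 C=0 D=0 ZF=0 PC=1
Step 2: PC=1 exec 'MOV B, 3'. After: A=1 B=3 C=0 D=0 ZF=0 PC=2
Step 3: PC=2 exec 'SUB A, B'. After: A=-2 B=3 C=0 D=0 ZF=0 PC=3
First time PC=3: A=-2

-2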